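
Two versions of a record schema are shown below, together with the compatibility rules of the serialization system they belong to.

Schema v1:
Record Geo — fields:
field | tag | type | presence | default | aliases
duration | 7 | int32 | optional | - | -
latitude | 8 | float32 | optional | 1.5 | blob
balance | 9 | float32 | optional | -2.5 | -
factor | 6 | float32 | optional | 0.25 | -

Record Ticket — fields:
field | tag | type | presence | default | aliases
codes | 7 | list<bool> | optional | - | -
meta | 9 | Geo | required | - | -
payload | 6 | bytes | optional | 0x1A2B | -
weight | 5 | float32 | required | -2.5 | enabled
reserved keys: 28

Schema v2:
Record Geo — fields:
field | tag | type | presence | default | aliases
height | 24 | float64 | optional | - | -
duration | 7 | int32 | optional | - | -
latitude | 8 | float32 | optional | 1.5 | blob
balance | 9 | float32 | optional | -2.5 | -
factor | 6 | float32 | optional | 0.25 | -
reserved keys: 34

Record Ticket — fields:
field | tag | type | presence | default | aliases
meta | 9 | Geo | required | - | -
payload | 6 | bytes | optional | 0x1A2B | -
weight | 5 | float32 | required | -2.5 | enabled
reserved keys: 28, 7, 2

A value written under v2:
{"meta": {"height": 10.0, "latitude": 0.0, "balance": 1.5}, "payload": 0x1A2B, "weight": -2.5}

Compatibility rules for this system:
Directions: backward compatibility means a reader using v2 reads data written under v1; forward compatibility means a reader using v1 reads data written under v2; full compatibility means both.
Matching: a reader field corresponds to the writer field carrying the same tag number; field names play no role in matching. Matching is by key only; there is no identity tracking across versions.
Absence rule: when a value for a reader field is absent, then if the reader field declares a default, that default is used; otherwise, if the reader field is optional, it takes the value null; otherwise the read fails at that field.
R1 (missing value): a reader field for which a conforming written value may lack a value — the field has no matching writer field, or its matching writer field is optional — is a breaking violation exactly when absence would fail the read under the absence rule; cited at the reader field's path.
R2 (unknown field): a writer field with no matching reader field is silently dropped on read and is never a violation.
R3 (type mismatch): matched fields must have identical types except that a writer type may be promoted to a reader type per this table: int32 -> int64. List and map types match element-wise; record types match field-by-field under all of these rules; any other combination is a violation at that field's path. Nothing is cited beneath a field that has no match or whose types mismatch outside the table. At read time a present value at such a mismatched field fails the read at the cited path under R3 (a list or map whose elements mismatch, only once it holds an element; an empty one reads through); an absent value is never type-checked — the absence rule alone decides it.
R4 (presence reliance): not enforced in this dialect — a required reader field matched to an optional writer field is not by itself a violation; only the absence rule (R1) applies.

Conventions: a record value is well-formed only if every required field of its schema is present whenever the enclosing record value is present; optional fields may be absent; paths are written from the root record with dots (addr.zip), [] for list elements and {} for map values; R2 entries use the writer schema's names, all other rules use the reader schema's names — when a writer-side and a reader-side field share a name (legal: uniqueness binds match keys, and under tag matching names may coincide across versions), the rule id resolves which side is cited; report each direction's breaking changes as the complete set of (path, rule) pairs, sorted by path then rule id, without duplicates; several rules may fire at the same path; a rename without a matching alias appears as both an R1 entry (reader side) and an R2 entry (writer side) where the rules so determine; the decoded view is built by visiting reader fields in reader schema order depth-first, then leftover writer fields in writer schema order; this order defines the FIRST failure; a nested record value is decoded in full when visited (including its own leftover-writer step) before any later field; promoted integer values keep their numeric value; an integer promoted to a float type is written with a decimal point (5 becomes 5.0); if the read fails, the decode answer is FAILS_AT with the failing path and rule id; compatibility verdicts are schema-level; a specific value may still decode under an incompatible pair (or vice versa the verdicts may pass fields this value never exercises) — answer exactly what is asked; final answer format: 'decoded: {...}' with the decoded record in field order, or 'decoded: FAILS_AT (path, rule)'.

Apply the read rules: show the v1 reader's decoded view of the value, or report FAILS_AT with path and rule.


decoded: {"codes": null, "meta": {"duration": null, "latitude": 0.0, "balance": 1.5, "factor": 0.25}, "payload": 0x1A2B, "weight": -2.5}

each type pair in Ticket: writer, then reader
decoding the Ticket value with the v1 reader:
  codes := null (not supplied -> null)
  meta.duration := null (not supplied -> null)
  meta.latitude := 0.0
  meta.balance := 1.5
  meta.factor := 0.25 (no value, default fills)
  writer meta.height: unmatched, discarded
  payload := 0x1A2B
  weight := -2.5
  => decoded: {"codes": null, "meta": {"duration": null, "latitude": 0.0, "balance": 1.5, "factor": 0.25}, "payload": 0x1A2B, "weight": -2.5}
diffs on Ticket not affecting the asked answer:
  removed field codes from record Ticket (its key 7 joins the reserved list) -> triggers nothing under the printed rules; the Ticket answer is the same either way
  added field height to record Geo: optional float64, tag 24 (in v2 it sits immediately before duration) -> triggers nothing under the printed rules; the Ticket answer is the same either way


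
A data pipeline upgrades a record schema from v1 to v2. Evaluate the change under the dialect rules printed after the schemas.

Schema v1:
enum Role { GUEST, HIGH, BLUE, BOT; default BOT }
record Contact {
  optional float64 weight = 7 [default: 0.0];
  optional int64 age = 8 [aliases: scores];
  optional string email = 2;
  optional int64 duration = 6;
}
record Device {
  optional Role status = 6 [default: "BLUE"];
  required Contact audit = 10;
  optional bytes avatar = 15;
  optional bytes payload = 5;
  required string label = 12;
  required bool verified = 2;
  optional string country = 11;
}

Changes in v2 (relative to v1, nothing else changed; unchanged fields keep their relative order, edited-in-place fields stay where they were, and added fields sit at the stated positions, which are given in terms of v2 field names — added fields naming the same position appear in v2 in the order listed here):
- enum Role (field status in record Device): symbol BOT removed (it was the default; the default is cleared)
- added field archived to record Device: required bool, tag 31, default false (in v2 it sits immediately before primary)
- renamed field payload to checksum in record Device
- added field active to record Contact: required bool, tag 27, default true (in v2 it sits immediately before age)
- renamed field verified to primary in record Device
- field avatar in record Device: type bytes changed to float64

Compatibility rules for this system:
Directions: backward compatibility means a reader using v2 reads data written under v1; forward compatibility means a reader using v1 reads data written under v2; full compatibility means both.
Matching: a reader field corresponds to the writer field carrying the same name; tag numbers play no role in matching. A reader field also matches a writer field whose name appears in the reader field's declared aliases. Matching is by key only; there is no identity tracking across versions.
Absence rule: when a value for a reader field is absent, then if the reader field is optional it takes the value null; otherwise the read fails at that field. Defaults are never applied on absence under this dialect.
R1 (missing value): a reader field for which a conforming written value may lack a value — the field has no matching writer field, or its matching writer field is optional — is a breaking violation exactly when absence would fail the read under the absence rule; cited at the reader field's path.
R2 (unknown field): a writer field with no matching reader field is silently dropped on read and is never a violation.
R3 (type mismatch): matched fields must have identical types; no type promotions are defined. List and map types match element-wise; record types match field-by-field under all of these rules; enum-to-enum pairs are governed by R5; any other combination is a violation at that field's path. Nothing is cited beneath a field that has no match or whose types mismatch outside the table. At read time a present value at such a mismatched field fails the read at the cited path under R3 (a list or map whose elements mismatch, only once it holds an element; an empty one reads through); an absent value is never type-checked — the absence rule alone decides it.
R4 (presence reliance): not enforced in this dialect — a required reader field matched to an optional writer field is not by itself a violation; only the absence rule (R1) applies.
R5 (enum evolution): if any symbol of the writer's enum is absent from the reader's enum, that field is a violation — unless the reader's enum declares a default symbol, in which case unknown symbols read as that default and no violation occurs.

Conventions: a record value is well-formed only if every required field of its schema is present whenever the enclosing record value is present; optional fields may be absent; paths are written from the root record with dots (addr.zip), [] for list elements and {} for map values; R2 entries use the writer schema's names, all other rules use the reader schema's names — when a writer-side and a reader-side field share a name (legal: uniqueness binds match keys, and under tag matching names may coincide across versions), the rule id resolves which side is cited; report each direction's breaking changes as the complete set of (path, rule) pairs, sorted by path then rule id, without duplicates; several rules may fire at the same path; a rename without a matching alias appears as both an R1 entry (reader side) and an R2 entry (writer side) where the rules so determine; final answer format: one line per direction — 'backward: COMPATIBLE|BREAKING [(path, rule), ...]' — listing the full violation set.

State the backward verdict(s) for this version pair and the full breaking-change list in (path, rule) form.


in Device below, arrows point writer -> reader
backward pass over Device, reader schema v2, writer schema v1:
  status <- status (Role -> Role, writer optional)
  audit <- audit (Contact -> Contact, writer required)
  avatar <- avatar (bytes -> float64, writer optional)
  checksum: no writer-side match
  label <- label (string -> string, writer required)
  archived: no writer-side match
  primary: no writer-side match
  country <- country (string -> string, writer optional)
  writer payload: unknown to reader
  writer verified: unknown to reader
  audit.weight <- audit.weight (float64 -> float64, writer optional)
  audit.active: no writer-side match
  audit.age <- audit.age (int64 -> int64, writer optional)
  audit.email <- audit.email (string -> string, writer optional)
  audit.duration <- audit.duration (int64 -> int64, writer optional)
  rule R1 violated at archived
  rule R1 violated at audit.active
  rule R3 violated at avatar
  rule R1 violated at primary
  rule R5 violated at status
  => backward: BREAKING (5)
the rest of the Device diff is inert for this question:
  renamed field payload to checksum in record Device -> no rule fires on it in Device's dialect; the asked verdict holds

backward: BREAKING [(archived, R1), (audit.active, R1), (avatar, R3), (primary, R1), (status, R5)]


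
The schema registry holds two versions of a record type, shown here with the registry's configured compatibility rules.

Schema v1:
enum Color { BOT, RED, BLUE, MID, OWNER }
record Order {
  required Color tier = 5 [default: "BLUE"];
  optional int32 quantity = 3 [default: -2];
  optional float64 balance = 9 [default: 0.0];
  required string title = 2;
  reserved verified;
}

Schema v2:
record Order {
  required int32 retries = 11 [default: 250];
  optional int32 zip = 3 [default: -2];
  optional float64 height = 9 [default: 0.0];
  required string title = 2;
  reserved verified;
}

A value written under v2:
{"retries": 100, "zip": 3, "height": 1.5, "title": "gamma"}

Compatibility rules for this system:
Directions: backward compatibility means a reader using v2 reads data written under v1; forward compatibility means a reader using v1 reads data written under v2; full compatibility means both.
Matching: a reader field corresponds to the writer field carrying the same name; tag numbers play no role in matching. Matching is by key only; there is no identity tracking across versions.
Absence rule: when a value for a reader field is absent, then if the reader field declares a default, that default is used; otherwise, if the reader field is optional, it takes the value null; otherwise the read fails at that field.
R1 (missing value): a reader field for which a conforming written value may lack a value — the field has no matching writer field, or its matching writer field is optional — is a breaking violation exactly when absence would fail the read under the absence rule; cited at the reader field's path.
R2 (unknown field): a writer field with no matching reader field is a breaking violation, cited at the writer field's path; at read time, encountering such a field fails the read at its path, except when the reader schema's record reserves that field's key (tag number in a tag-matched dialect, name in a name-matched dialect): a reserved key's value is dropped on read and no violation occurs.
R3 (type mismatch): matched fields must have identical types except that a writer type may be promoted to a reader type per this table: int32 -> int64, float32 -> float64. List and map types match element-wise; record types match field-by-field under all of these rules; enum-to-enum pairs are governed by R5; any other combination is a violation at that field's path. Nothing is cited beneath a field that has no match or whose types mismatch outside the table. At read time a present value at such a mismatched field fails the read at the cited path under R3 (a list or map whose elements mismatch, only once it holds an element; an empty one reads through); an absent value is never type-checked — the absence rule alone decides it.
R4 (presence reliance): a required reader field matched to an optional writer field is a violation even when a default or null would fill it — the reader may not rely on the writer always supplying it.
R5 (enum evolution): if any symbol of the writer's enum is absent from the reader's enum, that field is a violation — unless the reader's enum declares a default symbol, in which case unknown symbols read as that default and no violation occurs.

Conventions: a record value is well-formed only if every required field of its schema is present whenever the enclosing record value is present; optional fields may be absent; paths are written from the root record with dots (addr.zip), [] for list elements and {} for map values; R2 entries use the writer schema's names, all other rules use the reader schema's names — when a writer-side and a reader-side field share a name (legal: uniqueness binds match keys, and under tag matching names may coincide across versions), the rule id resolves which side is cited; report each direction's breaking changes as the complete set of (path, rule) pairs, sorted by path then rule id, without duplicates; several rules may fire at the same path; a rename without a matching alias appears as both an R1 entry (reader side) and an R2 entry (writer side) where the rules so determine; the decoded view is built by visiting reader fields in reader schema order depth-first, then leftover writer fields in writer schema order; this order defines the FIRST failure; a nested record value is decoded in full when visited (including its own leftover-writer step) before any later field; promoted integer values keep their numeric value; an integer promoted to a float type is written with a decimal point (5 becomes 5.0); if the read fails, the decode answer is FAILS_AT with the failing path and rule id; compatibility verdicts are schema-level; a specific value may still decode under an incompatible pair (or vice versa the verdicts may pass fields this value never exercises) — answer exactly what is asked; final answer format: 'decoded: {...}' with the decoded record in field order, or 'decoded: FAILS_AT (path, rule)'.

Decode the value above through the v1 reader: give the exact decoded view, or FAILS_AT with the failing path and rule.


decoded: FAILS_AT (retries, R2)

each type pair in Order: writer, then reader
migrating the Order value to v1:
  tier := "BLUE" (no value, default fills)
  quantity := -2 (no value, default fills)
  balance := 0.0 (no value, default fills)
  title := "gamma"
  read fails at retries under R2 (unknown field)
  => FAILS_AT (retries, R2)
checking off the Order differences that do not matter here:
  renamed field quantity to zip in record Order -> schema-level compatibility only; this Order value's decode is unchanged
  renamed field balance to height in record Order -> schema-level compatibility only; this Order value's decode is unchanged
  removed field tier from record Order -> schema-level compatibility only; this Order value's decode is unchanged


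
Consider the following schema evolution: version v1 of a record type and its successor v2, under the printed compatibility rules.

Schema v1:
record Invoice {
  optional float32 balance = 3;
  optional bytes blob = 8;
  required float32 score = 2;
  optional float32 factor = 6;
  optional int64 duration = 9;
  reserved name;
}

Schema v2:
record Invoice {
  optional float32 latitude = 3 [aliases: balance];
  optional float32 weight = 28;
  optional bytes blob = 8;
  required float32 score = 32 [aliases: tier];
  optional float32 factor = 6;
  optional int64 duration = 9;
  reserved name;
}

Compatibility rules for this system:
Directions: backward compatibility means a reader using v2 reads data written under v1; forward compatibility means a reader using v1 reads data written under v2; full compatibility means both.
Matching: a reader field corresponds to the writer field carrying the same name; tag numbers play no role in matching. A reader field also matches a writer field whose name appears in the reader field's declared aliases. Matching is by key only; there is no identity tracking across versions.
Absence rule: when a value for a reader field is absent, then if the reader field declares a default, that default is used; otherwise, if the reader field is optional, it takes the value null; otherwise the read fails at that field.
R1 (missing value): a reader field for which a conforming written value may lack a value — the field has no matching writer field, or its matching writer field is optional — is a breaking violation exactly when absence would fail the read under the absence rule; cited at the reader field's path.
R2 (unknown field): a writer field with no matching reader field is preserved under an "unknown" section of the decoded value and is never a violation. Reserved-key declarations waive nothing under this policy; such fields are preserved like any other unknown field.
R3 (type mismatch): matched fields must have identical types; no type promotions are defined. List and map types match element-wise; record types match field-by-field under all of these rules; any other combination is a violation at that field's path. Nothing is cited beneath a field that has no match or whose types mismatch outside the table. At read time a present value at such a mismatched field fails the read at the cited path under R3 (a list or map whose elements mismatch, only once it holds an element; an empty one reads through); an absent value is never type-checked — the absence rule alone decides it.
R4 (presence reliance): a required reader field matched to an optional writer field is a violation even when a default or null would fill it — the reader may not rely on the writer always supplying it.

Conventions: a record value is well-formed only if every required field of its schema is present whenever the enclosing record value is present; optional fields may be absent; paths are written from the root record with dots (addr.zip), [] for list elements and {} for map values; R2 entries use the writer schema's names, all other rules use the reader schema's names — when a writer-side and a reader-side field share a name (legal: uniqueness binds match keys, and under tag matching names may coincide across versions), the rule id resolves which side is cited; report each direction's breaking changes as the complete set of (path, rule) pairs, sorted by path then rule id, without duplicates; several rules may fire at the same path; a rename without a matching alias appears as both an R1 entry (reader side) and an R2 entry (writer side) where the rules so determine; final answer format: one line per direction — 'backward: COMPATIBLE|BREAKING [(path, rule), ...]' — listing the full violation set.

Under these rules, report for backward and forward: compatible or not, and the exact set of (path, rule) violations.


backward: COMPATIBLE []; forward: COMPATIBLE []

the writer's type comes first in each Invoice pair
backward on Invoice — v2 reading data written by v1:
  writer optional, float32 -> float32: reader latitude maps from writer balance
  weight: no writer match
  writer optional, bytes -> bytes: reader blob maps from writer blob
  writer required, float32 -> float32: reader score maps from writer score
  writer optional, float32 -> float32: reader factor maps from writer factor
  writer optional, int64 -> int64: reader duration maps from writer duration
  => backward: COMPATIBLE
forward on Invoice — v1 reading data written by v2:
  balance: no writer match
  writer optional, bytes -> bytes: reader blob maps from writer blob
  writer required, float32 -> float32: reader score maps from writer score
  writer optional, float32 -> float32: reader factor maps from writer factor
  writer optional, int64 -> int64: reader duration maps from writer duration
  writer latitude: unknown to reader
  writer weight: unknown to reader
  => forward: COMPATIBLE


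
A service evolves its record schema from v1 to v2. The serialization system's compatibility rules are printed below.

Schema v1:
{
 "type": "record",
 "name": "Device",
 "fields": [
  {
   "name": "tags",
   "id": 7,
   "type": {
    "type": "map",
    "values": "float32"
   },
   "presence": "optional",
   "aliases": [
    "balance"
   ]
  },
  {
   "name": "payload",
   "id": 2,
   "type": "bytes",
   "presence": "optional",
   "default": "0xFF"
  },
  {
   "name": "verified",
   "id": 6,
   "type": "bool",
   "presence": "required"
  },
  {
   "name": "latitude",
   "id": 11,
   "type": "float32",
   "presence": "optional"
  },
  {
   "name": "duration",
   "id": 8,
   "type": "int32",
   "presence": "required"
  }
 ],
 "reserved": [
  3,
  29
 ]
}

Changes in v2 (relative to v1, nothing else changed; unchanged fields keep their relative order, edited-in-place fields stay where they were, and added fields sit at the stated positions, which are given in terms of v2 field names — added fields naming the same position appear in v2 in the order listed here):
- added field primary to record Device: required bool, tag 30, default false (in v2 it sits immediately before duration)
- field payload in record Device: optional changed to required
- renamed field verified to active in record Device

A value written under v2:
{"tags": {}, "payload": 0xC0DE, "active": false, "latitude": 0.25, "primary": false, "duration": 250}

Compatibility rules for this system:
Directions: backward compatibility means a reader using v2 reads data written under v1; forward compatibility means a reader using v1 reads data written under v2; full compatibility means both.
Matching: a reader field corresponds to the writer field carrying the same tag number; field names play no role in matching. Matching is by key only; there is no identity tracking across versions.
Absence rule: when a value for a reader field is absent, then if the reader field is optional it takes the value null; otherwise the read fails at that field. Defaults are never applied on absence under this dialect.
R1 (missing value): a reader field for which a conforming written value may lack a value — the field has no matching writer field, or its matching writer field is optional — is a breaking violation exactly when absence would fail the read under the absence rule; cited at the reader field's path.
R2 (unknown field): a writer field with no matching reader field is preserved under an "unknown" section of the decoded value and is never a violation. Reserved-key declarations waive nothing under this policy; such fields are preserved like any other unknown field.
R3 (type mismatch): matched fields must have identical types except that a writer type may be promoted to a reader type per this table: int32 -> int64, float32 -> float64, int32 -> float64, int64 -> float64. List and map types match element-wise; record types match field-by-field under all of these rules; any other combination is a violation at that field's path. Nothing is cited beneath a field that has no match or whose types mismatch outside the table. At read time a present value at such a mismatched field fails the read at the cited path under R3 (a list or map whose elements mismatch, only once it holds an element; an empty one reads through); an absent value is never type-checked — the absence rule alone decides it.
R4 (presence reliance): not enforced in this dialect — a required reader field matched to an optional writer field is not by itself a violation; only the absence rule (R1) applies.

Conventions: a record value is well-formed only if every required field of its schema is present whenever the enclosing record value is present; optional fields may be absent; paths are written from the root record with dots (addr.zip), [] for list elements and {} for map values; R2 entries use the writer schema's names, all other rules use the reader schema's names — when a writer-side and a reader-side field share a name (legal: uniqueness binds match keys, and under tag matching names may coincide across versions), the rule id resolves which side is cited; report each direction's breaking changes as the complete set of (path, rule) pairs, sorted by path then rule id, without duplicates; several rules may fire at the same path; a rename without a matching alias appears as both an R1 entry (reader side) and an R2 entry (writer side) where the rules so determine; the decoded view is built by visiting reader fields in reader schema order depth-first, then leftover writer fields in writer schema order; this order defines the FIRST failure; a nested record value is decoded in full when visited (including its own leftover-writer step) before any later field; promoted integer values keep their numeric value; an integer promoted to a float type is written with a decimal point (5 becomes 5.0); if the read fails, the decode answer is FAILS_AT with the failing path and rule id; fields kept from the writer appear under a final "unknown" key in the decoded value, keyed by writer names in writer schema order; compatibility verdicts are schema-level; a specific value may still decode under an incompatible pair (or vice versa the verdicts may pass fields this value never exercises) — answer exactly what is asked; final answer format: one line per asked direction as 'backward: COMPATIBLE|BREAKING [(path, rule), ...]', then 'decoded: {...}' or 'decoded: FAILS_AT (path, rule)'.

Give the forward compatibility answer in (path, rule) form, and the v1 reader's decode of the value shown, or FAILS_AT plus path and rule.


forward: COMPATIBLE []; decoded: {"tags": {}, "payload": 0xC0DE, "verified": false, "latitude": 0.25, "duration": 250, "unknown": {"primary": false}}

in Device below, arrows point writer -> reader
forward analysis of Device with v1 as reader and v2 as writer:
  map<string, float32> -> map<string, float32>, writer optional: tags aligns to tags
  bytes -> bytes, writer required: payload aligns to payload
  bool -> bool, writer required: verified aligns to active
  float32 -> float32, writer optional: latitude aligns to latitude
  int32 -> int32, writer required: duration aligns to duration
  writer field primary has no reader counterpart
  => forward verdict for Device: COMPATIBLE, no violations
decoding the Device value with the v1 reader:
  tags := {}
  payload := 0xC0DE
  verified := false (from writer active)
  latitude := 0.25
  duration := 250
  writer primary: kept under "unknown"
  => decoded: {"tags": {}, "payload": 0xC0DE, "verified": false, "latitude": 0.25, "duration": 250, "unknown": {"primary": false}}
the other Device changes do not affect what is asked:
  field payload in record Device: optional changed to required -> matters only for Device's backward compatibility — outside the asked direction
  renamed field verified to active in record Device -> inert for the asked Device verdict: nothing fires


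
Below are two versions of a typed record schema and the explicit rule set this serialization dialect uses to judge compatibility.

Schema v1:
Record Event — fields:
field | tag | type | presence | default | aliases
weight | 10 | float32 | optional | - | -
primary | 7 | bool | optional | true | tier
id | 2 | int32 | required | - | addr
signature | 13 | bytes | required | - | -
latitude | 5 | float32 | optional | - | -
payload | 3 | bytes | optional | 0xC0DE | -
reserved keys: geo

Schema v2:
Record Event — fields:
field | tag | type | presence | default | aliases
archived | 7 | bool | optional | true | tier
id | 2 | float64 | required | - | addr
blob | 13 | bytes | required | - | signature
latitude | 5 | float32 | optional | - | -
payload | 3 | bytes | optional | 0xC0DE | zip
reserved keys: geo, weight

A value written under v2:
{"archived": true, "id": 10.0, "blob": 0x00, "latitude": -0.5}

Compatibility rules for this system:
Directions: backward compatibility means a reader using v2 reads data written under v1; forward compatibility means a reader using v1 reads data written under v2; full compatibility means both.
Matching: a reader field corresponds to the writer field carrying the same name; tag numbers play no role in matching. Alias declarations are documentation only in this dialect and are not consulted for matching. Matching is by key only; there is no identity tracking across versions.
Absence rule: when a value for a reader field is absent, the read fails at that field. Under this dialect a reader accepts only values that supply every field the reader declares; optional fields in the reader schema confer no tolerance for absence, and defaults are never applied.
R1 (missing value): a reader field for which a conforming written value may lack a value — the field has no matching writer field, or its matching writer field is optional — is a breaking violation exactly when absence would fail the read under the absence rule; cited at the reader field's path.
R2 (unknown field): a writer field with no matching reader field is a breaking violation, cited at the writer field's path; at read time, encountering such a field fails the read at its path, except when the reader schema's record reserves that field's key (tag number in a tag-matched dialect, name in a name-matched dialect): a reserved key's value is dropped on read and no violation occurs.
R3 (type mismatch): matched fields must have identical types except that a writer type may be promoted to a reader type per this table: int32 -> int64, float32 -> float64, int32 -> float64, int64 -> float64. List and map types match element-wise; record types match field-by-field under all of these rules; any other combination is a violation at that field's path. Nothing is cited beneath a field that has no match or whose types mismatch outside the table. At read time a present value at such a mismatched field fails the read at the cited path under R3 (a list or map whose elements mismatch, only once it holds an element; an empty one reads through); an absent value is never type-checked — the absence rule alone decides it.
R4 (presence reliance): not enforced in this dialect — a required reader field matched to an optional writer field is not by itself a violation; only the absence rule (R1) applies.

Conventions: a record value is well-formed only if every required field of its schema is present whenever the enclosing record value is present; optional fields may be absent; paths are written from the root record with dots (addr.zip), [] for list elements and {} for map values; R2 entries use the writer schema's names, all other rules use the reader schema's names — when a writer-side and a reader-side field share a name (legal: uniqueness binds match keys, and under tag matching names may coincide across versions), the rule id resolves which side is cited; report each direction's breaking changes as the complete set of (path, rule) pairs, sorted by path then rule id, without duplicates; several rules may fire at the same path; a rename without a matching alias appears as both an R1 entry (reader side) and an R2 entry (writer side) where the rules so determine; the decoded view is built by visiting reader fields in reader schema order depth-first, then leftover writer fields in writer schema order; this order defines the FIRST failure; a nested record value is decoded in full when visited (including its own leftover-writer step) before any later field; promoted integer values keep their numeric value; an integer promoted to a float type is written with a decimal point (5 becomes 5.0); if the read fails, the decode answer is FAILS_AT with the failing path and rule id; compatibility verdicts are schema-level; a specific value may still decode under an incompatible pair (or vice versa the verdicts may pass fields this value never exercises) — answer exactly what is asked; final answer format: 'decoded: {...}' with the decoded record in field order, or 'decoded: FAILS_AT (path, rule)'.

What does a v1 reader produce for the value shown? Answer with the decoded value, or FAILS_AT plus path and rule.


decoded: FAILS_AT (weight, R1)

each type pair in Event: writer, then reader
decode (reader v1):
  read fails at weight under R1 (no fill)
  => FAILS_AT (weight, R1)
checking off the Event differences that do not matter here:
  renamed field primary to archived in record Event -> changes Event's schema-level verdicts only — the decode of this value is the same
  field id in record Event: type int32 changed to float64 -> changes Event's schema-level verdicts only — the decode of this value is the same
  renamed field signature to blob in record Event (alias signature declared on the renamed field) -> changes Event's schema-level verdicts only — the decode of this value is the same


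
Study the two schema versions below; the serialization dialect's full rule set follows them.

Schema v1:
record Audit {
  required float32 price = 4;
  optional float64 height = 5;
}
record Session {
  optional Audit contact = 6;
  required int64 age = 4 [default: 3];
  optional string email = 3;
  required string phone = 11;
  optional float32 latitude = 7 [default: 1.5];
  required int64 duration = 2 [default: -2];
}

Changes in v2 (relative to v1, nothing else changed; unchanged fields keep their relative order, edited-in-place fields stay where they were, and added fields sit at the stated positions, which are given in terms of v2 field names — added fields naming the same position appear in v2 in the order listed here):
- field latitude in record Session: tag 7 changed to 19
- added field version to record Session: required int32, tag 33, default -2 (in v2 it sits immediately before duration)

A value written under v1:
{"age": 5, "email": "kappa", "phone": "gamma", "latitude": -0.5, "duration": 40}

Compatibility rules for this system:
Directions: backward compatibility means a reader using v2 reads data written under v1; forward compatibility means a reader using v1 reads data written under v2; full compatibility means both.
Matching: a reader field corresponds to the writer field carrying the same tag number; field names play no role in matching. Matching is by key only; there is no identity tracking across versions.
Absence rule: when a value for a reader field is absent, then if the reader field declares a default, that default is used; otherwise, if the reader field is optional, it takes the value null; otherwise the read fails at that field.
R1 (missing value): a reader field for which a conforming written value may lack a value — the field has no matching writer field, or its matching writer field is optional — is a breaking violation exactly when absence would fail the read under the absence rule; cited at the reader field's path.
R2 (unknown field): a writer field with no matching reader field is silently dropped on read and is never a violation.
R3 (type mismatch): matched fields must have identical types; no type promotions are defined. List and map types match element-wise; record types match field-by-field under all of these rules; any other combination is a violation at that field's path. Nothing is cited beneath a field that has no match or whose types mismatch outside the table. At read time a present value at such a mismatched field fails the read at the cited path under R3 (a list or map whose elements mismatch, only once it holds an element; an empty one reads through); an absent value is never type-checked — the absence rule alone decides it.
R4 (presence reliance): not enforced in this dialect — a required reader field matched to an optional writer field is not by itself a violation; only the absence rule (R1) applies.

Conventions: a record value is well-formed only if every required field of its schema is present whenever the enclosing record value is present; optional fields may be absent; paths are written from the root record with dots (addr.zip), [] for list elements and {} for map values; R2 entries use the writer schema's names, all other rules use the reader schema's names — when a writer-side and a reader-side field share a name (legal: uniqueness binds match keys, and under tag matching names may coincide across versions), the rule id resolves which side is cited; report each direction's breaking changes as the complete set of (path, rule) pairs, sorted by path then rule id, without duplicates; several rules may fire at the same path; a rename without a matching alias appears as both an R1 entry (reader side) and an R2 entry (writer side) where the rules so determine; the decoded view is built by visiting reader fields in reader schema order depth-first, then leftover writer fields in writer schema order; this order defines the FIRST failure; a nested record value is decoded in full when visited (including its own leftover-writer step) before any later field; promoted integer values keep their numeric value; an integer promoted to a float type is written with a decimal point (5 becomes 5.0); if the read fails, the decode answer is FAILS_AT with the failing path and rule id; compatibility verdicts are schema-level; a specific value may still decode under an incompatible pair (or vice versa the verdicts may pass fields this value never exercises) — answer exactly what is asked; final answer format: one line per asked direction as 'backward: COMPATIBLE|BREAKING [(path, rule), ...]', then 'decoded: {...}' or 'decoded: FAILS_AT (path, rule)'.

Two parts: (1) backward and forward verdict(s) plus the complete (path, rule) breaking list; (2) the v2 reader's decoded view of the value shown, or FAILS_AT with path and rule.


arrows below run writer -> reader for Session
backward for Session (reader v2, writer v1):
  contact <- contact (Audit -> Audit, writer optional)
  age <- age (int64 -> int64, writer required)
  email <- email (string -> string, writer optional)
  phone <- phone (string -> string, writer required)
  no writer field matches reader latitude
  no writer field matches reader version
  duration <- duration (int64 -> int64, writer required)
  leftover writer field: latitude
  contact.price <- contact.price (float32 -> float32, writer required)
  contact.height <- contact.height (float64 -> float64, writer optional)
  nothing fires on Session: backward is COMPATIBLE
forward for Session (reader v1, writer v2):
  contact <- contact (Audit -> Audit, writer optional)
  age <- age (int64 -> int64, writer required)
  email <- email (string -> string, writer optional)
  phone <- phone (string -> string, writer required)
  no writer field matches reader latitude
  duration <- duration (int64 -> int64, writer required)
  leftover writer field: latitude
  leftover writer field: version
  contact.price <- contact.price (float32 -> float32, writer required)
  contact.height <- contact.height (float64 -> float64, writer optional)
  nothing fires on Session: forward is COMPATIBLE
decode (reader v2):
  contact := null (missing; optional => null)
  age := 5
  email := "kappa"
  phone := "gamma"
  latitude := 1.5 (missing; default applied)
  version := -2 (missing; default applied)
  duration := 40
  writer latitude: no reader field; dropped
  => decoded: {"contact": null, "age": 5, "email": "kappa", "phone": "gamma", "latitude": 1.5, "version": -2, "duration": 40}

backward: COMPATIBLE []; forward: COMPATIBLE []; decoded: {"contact": null, "age": 5, "email": "kappa", "phone": "gamma", "latitude": 1.5, "version": -2, "duration": 40}
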